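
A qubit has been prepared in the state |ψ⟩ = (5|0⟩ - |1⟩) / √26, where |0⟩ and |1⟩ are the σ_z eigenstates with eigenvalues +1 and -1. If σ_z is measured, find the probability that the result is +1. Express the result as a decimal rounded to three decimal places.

The +1 outcome corresponds to |0⟩. Its amplitude in |ψ⟩ is 5/√26.
P = |5|² / 26 = 25/26.

0.962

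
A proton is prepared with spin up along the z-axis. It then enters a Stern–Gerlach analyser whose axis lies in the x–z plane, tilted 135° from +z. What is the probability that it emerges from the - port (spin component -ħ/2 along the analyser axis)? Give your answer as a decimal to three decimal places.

0.854

For spin-½, the probability of finding spin-up along an axis at angle θ to the initial spin direction is cos²(θ/2); spin-down is sin²(θ/2).
θ = 135°, so P = sin²(67.5°) ≈ 0.854.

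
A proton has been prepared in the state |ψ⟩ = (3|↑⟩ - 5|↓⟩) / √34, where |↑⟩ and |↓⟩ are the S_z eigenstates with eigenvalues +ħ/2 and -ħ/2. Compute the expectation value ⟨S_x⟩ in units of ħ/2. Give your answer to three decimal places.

⟨σ_x⟩ = 2 Re(a* b)/(|a|²+|b|²) with a = 3, b = -5.
a* b = -15, so ⟨σ_x⟩ = -30/34.
⟨S_x⟩ = (ħ/2)·⟨σ_x⟩.

-0.882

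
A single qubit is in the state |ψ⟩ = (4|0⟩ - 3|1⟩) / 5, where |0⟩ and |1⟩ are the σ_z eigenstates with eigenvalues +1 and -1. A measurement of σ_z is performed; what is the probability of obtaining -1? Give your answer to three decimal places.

0.360

The -1 outcome corresponds to |1⟩. Its amplitude in |ψ⟩ is -3/5.
P = |-3|² / 25 = 9/25.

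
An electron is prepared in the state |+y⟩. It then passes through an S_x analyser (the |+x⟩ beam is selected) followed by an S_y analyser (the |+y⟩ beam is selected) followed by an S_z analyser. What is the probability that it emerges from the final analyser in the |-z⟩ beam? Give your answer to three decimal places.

First analyser (S_x): from |+y⟩, P(|+x⟩) = 1/2.
After stage 1 the state is |+x⟩; P(|+y⟩) = |⟨+y|+x⟩|² = 1/2.
After stage 2 the state is |+y⟩; P(|-z⟩) = |⟨-z|+y⟩|² = 1/2.
Joint probability = 1/2 × 1/2 × 1/2 = 0.125.

0.125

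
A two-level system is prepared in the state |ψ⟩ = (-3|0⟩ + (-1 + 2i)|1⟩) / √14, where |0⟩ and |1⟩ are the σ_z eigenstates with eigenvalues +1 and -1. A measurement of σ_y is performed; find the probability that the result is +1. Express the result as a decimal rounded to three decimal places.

0.071

|+y⟩ = (|0⟩ + i|1⟩)/√2, so ⟨+y|ψ⟩ = (-1 + i) / (√2·√14).
P = |-1 + i|² / 28 = 2/28.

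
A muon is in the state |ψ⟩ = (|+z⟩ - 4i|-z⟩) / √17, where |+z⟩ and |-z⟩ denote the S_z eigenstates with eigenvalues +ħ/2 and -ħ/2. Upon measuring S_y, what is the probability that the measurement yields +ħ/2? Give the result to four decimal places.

|+y⟩ = (|+z⟩ + i|-z⟩)/√2, so ⟨+y|ψ⟩ = (-3) / (√2·√17).
P = |-3|² / 34 = 9/34.

0.2647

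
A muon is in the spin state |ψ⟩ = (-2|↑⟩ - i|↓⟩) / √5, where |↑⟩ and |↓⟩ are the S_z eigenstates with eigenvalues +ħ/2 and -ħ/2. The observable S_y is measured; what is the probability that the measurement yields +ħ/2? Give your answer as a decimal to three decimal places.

|+y⟩ = (|↑⟩ + i|↓⟩)/√2, so ⟨+y|ψ⟩ = (-3) / (√2·√5).
P = |-3|² / 10 = 9/10.

0.900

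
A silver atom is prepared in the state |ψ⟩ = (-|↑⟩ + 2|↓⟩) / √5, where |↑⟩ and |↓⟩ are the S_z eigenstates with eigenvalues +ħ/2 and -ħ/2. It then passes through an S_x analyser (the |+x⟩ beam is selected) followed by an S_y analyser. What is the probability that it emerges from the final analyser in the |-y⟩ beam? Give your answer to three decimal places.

First analyser (S_x): P(|+x⟩) = |⟨+x|ψ⟩|² = 1/10.
After stage 1 the state is |+x⟩; P(|-y⟩) = |⟨-y|+x⟩|² = 1/2.
Joint probability = 1/10 × 1/2 = 0.050.

0.050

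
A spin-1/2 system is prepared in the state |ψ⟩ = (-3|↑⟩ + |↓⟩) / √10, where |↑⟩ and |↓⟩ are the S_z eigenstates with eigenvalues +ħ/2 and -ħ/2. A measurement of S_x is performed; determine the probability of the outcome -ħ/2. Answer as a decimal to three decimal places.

0.800

|-x⟩ = (|↑⟩ - |↓⟩)/√2, so ⟨-x|ψ⟩ = (-4) / (√2·√10).
P = |-4|² / 20 = 16/20.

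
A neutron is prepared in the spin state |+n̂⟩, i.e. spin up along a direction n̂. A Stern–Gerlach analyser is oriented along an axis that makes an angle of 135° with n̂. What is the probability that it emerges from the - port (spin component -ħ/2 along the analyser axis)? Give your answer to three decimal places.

0.854

For spin-½, the probability of finding spin-up along an axis at angle θ to the initial spin direction is cos²(θ/2); spin-down is sin²(θ/2).
θ = 135°, so P = sin²(67.5°) ≈ 0.854.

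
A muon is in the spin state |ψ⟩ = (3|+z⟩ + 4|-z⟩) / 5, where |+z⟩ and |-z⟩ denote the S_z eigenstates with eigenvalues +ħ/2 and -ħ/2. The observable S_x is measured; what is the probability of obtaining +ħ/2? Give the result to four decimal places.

0.9800

|+x⟩ = (|+z⟩ + |-z⟩)/√2, so ⟨+x|ψ⟩ = (7) / (√2·5).
P = |7|² / 50 = 49/50.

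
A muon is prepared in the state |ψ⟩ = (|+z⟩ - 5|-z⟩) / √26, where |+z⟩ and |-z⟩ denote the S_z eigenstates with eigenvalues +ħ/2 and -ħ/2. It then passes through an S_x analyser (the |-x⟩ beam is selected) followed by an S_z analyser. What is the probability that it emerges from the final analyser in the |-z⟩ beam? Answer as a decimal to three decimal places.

First analyser (S_x): P(|-x⟩) = |⟨-x|ψ⟩|² = 36/52.
After stage 1 the state is |-x⟩; P(|-z⟩) = |⟨-z|-x⟩|² = 1/2.
Joint probability = 36/52 × 1/2 = 0.346.

0.346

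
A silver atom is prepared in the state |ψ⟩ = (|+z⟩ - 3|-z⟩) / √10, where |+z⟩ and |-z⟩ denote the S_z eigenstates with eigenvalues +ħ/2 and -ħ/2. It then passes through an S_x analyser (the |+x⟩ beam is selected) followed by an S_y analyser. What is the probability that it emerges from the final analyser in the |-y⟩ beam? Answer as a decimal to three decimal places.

First analyser (S_x): P(|+x⟩) = |⟨+x|ψ⟩|² = 4/20.
After stage 1 the state is |+x⟩; P(|-y⟩) = |⟨-y|+x⟩|² = 1/2.
Joint probability = 4/20 × 1/2 = 0.100.

0.100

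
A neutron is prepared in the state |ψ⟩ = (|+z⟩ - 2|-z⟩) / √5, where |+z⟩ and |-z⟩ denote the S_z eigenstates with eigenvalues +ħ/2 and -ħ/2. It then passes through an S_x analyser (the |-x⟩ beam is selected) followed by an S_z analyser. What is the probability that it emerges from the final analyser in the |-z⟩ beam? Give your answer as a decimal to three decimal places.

First analyser (S_x): P(|-x⟩) = |⟨-x|ψ⟩|² = 9/10.
After stage 1 the state is |-x⟩; P(|-z⟩) = |⟨-z|-x⟩|² = 1/2.
Joint probability = 9/10 × 1/2 = 0.450.

0.450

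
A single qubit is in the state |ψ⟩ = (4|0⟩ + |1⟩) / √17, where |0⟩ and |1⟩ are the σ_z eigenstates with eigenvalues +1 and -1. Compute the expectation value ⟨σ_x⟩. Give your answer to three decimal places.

⟨σ_x⟩ = 2 Re(a* b)/(|a|²+|b|²) with a = 4, b = 1.
a* b = 4, so ⟨σ_x⟩ = 8/17.

0.471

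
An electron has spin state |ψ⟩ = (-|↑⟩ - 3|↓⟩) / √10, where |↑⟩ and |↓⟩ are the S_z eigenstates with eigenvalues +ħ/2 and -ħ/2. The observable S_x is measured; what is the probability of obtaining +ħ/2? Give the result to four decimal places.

|+x⟩ = (|↑⟩ + |↓⟩)/√2, so ⟨+x|ψ⟩ = (-4) / (√2·√10).
P = |-4|² / 20 = 16/20.

0.8000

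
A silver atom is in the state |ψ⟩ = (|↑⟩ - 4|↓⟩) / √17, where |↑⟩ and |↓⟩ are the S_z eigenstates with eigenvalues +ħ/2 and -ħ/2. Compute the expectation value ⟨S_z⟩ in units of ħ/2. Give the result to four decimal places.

⟨σ_z⟩ = |a|² - |b|² divided by |a|²+|b|², with a, b the |↑⟩, |↓⟩ amplitudes.
= (1 - 16)/17 = -15/17.
⟨S_z⟩ = (ħ/2)·⟨σ_z⟩.

-0.8824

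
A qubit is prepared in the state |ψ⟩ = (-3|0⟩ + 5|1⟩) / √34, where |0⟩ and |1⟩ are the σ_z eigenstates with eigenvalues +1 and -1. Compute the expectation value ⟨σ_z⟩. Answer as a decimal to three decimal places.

⟨σ_z⟩ = |a|² - |b|² divided by |a|²+|b|², with a, b the |0⟩, |1⟩ amplitudes.
= (9 - 25)/34 = -16/34.

-0.471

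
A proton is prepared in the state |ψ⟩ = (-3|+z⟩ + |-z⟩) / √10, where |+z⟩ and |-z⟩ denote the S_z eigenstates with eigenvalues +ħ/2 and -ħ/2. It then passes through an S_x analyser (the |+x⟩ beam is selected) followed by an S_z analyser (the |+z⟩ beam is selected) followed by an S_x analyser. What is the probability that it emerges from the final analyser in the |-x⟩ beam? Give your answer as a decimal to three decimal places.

0.050

First analyser (S_x): P(|+x⟩) = |⟨+x|ψ⟩|² = 4/20.
After stage 1 the state is |+x⟩; P(|+z⟩) = |⟨+z|+x⟩|² = 1/2.
After stage 2 the state is |+z⟩; P(|-x⟩) = |⟨-x|+z⟩|² = 1/2.
Joint probability = 4/20 × 1/2 × 1/2 = 0.050.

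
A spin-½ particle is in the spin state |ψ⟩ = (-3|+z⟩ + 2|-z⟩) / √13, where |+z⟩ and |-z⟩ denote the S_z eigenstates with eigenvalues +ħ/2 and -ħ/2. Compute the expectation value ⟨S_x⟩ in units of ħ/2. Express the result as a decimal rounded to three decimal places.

-0.923

⟨σ_x⟩ = 2 Re(a* b)/(|a|²+|b|²) with a = -3, b = 2.
a* b = -6, so ⟨σ_x⟩ = -12/13.
⟨S_x⟩ = (ħ/2)·⟨σ_x⟩.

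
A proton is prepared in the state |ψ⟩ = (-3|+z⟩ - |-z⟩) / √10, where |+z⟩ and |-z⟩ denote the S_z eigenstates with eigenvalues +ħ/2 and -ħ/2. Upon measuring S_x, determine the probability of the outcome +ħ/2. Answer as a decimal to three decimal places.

|+x⟩ = (|+z⟩ + |-z⟩)/√2, so ⟨+x|ψ⟩ = (-4) / (√2·√10).
P = |-4|² / 20 = 16/20.

0.800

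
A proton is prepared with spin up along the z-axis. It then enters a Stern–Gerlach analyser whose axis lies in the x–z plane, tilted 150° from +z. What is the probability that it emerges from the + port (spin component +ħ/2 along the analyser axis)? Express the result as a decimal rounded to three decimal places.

0.067

For spin-½, the probability of finding spin-up along an axis at angle θ to the initial spin direction is cos²(θ/2); spin-down is sin²(θ/2).
θ = 150°, so P = cos²(75°) ≈ 0.067.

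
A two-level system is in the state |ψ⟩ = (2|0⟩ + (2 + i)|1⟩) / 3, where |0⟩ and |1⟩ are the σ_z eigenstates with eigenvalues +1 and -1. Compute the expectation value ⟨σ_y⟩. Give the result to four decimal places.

⟨σ_y⟩ = 2 Im(a* b)/(|a|²+|b|²) with a = 2, b = (2 + i).
a* b = (4 + 2i), so ⟨σ_y⟩ = 4/9.

0.4444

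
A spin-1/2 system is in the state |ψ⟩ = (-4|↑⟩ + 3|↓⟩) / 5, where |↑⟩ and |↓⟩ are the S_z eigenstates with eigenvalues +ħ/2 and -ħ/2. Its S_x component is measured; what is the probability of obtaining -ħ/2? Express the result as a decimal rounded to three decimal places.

0.980

|-x⟩ = (|↑⟩ - |↓⟩)/√2, so ⟨-x|ψ⟩ = (-7) / (√2·5).
P = |-7|² / 50 = 49/50.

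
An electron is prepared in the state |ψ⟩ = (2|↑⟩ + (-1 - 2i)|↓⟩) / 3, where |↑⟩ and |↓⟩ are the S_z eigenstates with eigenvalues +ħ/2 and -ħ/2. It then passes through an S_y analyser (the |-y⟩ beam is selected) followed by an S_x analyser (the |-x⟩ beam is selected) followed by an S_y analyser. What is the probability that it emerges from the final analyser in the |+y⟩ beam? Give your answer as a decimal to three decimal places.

0.236

First analyser (S_y): P(|-y⟩) = |⟨-y|ψ⟩|² = 17/18.
After stage 1 the state is |-y⟩; P(|-x⟩) = |⟨-x|-y⟩|² = 1/2.
After stage 2 the state is |-x⟩; P(|+y⟩) = |⟨+y|-x⟩|² = 1/2.
Joint probability = 17/18 × 1/2 × 1/2 = 0.236.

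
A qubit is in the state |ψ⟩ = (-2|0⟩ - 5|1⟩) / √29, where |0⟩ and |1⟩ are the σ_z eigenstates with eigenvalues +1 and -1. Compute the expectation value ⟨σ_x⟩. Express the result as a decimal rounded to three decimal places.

0.690

⟨σ_x⟩ = 2 Re(a* b)/(|a|²+|b|²) with a = -2, b = -5.
a* b = 10, so ⟨σ_x⟩ = 20/29.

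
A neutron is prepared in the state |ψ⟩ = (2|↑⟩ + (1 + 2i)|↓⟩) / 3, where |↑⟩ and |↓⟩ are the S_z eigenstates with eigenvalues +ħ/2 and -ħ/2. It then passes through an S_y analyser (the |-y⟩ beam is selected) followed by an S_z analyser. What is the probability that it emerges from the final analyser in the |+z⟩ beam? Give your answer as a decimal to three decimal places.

0.028

First analyser (S_y): P(|-y⟩) = |⟨-y|ψ⟩|² = 1/18.
After stage 1 the state is |-y⟩; P(|+z⟩) = |⟨+z|-y⟩|² = 1/2.
Joint probability = 1/18 × 1/2 = 0.028.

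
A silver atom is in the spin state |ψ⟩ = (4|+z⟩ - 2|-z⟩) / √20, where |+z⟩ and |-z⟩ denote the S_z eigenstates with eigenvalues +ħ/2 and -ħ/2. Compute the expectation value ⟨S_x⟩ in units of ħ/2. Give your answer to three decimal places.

⟨σ_x⟩ = 2 Re(a* b)/(|a|²+|b|²) with a = 4, b = -2.
a* b = -8, so ⟨σ_x⟩ = -16/20.
⟨S_x⟩ = (ħ/2)·⟨σ_x⟩.

-0.800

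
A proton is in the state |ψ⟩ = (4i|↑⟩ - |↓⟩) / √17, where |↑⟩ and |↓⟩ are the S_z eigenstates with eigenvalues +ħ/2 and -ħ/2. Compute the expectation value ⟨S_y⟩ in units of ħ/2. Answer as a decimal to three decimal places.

0.471

⟨σ_y⟩ = 2 Im(a* b)/(|a|²+|b|²) with a = 4i, b = -1.
a* b = 4i, so ⟨σ_y⟩ = 8/17.
⟨S_y⟩ = (ħ/2)·⟨σ_y⟩.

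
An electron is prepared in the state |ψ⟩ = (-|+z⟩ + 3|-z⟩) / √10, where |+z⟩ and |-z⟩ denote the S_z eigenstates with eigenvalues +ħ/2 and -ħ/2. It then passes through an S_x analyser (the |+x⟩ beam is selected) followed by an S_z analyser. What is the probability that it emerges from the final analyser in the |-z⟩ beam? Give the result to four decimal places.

0.1000

First analyser (S_x): P(|+x⟩) = |⟨+x|ψ⟩|² = 4/20.
After stage 1 the state is |+x⟩; P(|-z⟩) = |⟨-z|+x⟩|² = 1/2.
Joint probability = 4/20 × 1/2 = 0.1000.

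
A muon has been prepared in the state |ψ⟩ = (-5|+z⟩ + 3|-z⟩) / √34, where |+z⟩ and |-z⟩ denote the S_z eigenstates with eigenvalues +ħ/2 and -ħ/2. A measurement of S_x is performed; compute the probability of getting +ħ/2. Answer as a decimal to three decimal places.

0.059

|+x⟩ = (|+z⟩ + |-z⟩)/√2, so ⟨+x|ψ⟩ = (-2) / (√2·√34).
P = |-2|² / 68 = 4/68.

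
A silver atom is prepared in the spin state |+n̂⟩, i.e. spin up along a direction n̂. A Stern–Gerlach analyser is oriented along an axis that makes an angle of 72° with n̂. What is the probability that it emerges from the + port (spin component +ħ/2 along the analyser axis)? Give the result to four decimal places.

For spin-½, the probability of finding spin-up along an axis at angle θ to the initial spin direction is cos²(θ/2); spin-down is sin²(θ/2).
θ = 72°, so P = cos²(36°) ≈ 0.6545.

0.6545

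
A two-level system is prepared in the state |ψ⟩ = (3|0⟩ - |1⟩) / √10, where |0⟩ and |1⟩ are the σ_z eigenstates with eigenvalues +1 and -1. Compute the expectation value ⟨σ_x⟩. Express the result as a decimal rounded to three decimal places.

⟨σ_x⟩ = 2 Re(a* b)/(|a|²+|b|²) with a = 3, b = -1.
a* b = -3, so ⟨σ_x⟩ = -6/10.

-0.600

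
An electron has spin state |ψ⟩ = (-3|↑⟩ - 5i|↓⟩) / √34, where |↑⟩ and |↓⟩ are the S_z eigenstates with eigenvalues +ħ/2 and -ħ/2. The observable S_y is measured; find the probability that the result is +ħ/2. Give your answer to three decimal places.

|+y⟩ = (|↑⟩ + i|↓⟩)/√2, so ⟨+y|ψ⟩ = (-8) / (√2·√34).
P = |-8|² / 68 = 64/68.

0.941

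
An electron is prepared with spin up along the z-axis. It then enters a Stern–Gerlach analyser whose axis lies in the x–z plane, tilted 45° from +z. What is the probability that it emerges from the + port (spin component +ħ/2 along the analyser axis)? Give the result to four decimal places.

0.8536

For spin-½, the probability of finding spin-up along an axis at angle θ to the initial spin direction is cos²(θ/2); spin-down is sin²(θ/2).
θ = 45°, so P = cos²(22.5°) ≈ 0.8536.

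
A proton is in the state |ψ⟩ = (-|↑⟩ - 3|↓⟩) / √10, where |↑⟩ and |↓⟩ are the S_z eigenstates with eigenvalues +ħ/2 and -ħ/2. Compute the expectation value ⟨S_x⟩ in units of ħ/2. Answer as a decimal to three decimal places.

⟨σ_x⟩ = 2 Re(a* b)/(|a|²+|b|²) with a = -1, b = -3.
a* b = 3, so ⟨σ_x⟩ = 6/10.
⟨S_x⟩ = (ħ/2)·⟨σ_x⟩.

0.600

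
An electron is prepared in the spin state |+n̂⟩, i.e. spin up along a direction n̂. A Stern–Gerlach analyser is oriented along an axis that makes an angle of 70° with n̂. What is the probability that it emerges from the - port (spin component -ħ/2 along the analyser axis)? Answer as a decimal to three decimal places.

0.329

For spin-½, the probability of finding spin-up along an axis at angle θ to the initial spin direction is cos²(θ/2); spin-down is sin²(θ/2).
θ = 70°, so P = sin²(35°) ≈ 0.329.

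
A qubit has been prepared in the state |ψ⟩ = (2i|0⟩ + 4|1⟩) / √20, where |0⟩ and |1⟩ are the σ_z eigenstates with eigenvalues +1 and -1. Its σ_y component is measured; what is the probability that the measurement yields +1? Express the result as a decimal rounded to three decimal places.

|+y⟩ = (|0⟩ + i|1⟩)/√2, so ⟨+y|ψ⟩ = (-2i) / (√2·√20).
P = |-2i|² / 40 = 4/40.

0.100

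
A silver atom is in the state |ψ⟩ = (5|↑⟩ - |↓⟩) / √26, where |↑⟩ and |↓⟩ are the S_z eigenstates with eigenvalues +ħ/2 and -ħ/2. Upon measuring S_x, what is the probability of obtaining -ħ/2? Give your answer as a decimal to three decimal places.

0.692

|-x⟩ = (|↑⟩ - |↓⟩)/√2, so ⟨-x|ψ⟩ = (6) / (√2·√26).
P = |6|² / 52 = 36/52.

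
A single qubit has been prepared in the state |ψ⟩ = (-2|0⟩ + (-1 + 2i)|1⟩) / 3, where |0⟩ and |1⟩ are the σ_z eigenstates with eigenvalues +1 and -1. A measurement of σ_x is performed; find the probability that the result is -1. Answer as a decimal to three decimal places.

0.278

|-x⟩ = (|0⟩ - |1⟩)/√2, so ⟨-x|ψ⟩ = (-1 - 2i) / (√2·3).
P = |-1 - 2i|² / 18 = 5/18.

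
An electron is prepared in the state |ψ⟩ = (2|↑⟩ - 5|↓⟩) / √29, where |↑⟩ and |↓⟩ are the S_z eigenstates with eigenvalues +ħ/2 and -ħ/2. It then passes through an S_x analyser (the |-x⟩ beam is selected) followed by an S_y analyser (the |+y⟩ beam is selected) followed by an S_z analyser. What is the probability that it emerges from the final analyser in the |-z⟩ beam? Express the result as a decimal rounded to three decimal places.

0.211

First analyser (S_x): P(|-x⟩) = |⟨-x|ψ⟩|² = 49/58.
After stage 1 the state is |-x⟩; P(|+y⟩) = |⟨+y|-x⟩|² = 1/2.
After stage 2 the state is |+y⟩; P(|-z⟩) = |⟨-z|+y⟩|² = 1/2.
Joint probability = 49/58 × 1/2 × 1/2 = 0.211.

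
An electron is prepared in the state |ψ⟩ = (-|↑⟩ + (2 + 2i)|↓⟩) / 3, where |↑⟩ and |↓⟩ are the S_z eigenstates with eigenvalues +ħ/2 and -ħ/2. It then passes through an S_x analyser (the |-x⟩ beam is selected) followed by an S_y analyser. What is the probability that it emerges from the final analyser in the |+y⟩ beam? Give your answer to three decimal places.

0.361

First analyser (S_x): P(|-x⟩) = |⟨-x|ψ⟩|² = 13/18.
After stage 1 the state is |-x⟩; P(|+y⟩) = |⟨+y|-x⟩|² = 1/2.
Joint probability = 13/18 × 1/2 = 0.361.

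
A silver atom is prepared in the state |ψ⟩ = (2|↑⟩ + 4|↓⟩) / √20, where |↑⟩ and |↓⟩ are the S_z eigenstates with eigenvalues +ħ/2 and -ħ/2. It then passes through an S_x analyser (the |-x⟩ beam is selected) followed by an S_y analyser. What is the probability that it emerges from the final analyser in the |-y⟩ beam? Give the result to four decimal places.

First analyser (S_x): P(|-x⟩) = |⟨-x|ψ⟩|² = 4/40.
After stage 1 the state is |-x⟩; P(|-y⟩) = |⟨-y|-x⟩|² = 1/2.
Joint probability = 4/40 × 1/2 = 0.0500.

0.0500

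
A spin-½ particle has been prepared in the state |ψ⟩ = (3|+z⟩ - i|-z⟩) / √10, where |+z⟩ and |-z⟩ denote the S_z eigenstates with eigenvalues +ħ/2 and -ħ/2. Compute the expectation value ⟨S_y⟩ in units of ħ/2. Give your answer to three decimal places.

⟨σ_y⟩ = 2 Im(a* b)/(|a|²+|b|²) with a = 3, b = -i.
a* b = -3i, so ⟨σ_y⟩ = -6/10.
⟨S_y⟩ = (ħ/2)·⟨σ_y⟩.

-0.600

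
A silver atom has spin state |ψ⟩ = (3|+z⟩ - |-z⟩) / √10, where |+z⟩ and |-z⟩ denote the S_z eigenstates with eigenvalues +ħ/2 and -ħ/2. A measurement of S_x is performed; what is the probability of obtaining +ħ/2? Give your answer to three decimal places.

0.200

|+x⟩ = (|+z⟩ + |-z⟩)/√2, so ⟨+x|ψ⟩ = (2) / (√2·√10).
P = |2|² / 20 = 4/20.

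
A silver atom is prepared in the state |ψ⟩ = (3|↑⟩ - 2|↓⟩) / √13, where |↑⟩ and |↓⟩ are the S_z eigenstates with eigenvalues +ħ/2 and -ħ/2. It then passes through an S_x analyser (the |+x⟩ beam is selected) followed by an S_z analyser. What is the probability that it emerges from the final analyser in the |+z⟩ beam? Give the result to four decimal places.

First analyser (S_x): P(|+x⟩) = |⟨+x|ψ⟩|² = 1/26.
After stage 1 the state is |+x⟩; P(|+z⟩) = |⟨+z|+x⟩|² = 1/2.
Joint probability = 1/26 × 1/2 = 0.0192.

0.0192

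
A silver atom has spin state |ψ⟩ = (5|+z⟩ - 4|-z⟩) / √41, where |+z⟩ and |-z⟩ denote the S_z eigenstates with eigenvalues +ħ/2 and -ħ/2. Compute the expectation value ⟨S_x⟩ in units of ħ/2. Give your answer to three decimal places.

-0.976

⟨σ_x⟩ = 2 Re(a* b)/(|a|²+|b|²) with a = 5, b = -4.
a* b = -20, so ⟨σ_x⟩ = -40/41.
⟨S_x⟩ = (ħ/2)·⟨σ_x⟩.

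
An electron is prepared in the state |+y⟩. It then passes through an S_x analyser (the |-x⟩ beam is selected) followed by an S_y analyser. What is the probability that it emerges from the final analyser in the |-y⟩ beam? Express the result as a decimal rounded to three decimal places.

0.250

First analyser (S_x): from |+y⟩, P(|-x⟩) = 1/2.
After stage 1 the state is |-x⟩; P(|-y⟩) = |⟨-y|-x⟩|² = 1/2.
Joint probability = 1/2 × 1/2 = 0.250.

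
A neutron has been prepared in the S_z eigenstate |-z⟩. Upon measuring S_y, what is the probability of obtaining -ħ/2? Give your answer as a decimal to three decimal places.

In the S_z basis, |-z⟩ = |-z⟩ and |-y⟩ = (|+z⟩ - i|-z⟩)/√2.
|⟨-y|-z⟩|² = 1/2.

0.500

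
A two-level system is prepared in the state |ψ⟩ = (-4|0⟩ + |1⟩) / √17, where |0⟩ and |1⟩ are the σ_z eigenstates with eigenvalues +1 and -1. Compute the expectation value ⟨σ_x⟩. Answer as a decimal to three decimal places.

-0.471

⟨σ_x⟩ = 2 Re(a* b)/(|a|²+|b|²) with a = -4, b = 1.
a* b = -4, so ⟨σ_x⟩ = -8/17.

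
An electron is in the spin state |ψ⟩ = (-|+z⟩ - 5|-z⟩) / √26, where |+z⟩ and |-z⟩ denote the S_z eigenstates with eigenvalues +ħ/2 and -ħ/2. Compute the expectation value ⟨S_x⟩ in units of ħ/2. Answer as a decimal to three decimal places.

⟨σ_x⟩ = 2 Re(a* b)/(|a|²+|b|²) with a = -1, b = -5.
a* b = 5, so ⟨σ_x⟩ = 10/26.
⟨S_x⟩ = (ħ/2)·⟨σ_x⟩.

0.385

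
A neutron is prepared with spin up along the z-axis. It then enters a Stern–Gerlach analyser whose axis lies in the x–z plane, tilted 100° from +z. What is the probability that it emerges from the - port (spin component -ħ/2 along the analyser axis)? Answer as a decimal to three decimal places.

0.587

For spin-½, the probability of finding spin-up along an axis at angle θ to the initial spin direction is cos²(θ/2); spin-down is sin²(θ/2).
θ = 100°, so P = sin²(50°) ≈ 0.587.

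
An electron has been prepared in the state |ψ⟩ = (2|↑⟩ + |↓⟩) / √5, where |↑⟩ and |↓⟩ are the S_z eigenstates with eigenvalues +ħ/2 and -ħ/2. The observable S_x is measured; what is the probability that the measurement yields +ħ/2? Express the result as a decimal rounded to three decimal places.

0.900

|+x⟩ = (|↑⟩ + |↓⟩)/√2, so ⟨+x|ψ⟩ = (3) / (√2·√5).
P = |3|² / 10 = 9/10.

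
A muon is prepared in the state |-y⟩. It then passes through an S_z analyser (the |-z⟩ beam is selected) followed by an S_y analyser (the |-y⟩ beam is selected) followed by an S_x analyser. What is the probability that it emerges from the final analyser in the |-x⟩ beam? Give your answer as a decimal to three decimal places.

First analyser (S_z): from |-y⟩, P(|-z⟩) = 1/2.
After stage 1 the state is |-z⟩; P(|-y⟩) = |⟨-y|-z⟩|² = 1/2.
After stage 2 the state is |-y⟩; P(|-x⟩) = |⟨-x|-y⟩|² = 1/2.
Joint probability = 1/2 × 1/2 × 1/2 = 0.125.

0.125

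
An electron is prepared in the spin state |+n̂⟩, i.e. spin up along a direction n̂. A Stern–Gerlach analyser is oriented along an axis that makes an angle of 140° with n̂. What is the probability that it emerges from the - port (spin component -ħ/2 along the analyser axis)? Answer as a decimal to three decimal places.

For spin-½, the probability of finding spin-up along an axis at angle θ to the initial spin direction is cos²(θ/2); spin-down is sin²(θ/2).
θ = 140°, so P = sin²(70°) ≈ 0.883.

0.883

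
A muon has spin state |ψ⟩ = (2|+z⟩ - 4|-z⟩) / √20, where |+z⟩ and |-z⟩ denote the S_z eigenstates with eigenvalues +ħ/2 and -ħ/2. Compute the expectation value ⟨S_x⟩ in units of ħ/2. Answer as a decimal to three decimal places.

⟨σ_x⟩ = 2 Re(a* b)/(|a|²+|b|²) with a = 2, b = -4.
a* b = -8, so ⟨σ_x⟩ = -16/20.
⟨S_x⟩ = (ħ/2)·⟨σ_x⟩.

-0.800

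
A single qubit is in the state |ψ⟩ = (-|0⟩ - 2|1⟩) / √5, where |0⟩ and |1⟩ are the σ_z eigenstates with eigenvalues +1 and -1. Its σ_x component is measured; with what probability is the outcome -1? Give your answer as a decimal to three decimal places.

|-x⟩ = (|0⟩ - |1⟩)/√2, so ⟨-x|ψ⟩ = (1) / (√2·√5).
P = |1|² / 10 = 1/10.

0.100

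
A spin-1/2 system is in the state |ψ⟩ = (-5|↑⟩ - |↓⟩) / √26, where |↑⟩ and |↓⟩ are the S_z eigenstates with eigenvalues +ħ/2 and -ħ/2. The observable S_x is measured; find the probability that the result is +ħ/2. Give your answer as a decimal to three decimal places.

|+x⟩ = (|↑⟩ + |↓⟩)/√2, so ⟨+x|ψ⟩ = (-6) / (√2·√26).
P = |-6|² / 52 = 36/52.

0.692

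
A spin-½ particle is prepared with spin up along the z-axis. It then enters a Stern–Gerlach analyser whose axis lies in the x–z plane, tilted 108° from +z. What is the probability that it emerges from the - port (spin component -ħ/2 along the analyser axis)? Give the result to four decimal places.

For spin-½, the probability of finding spin-up along an axis at angle θ to the initial spin direction is cos²(θ/2); spin-down is sin²(θ/2).
θ = 108°, so P = sin²(54°) ≈ 0.6545.

0.6545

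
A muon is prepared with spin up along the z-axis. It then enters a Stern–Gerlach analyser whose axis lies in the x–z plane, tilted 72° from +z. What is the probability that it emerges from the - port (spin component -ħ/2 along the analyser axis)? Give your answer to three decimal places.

0.345

For spin-½, the probability of finding spin-up along an axis at angle θ to the initial spin direction is cos²(θ/2); spin-down is sin²(θ/2).
θ = 72°, so P = sin²(36°) ≈ 0.345.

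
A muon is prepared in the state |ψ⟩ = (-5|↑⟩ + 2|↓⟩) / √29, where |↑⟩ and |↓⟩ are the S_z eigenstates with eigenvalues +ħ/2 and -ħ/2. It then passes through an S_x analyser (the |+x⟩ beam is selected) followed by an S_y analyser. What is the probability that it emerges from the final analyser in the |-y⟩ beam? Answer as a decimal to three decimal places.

First analyser (S_x): P(|+x⟩) = |⟨+x|ψ⟩|² = 9/58.
After stage 1 the state is |+x⟩; P(|-y⟩) = |⟨-y|+x⟩|² = 1/2.
Joint probability = 9/58 × 1/2 = 0.078.

0.078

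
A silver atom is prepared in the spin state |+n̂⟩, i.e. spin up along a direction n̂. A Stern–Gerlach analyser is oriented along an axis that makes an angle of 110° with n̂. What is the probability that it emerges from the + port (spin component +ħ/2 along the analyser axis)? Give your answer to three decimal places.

For spin-½, the probability of finding spin-up along an axis at angle θ to the initial spin direction is cos²(θ/2); spin-down is sin²(θ/2).
θ = 110°, so P = cos²(55°) ≈ 0.329.

0.329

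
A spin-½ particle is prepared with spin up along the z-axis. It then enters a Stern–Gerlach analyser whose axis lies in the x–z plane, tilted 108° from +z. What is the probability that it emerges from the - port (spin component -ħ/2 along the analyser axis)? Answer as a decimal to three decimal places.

0.655

For spin-½, the probability of finding spin-up along an axis at angle θ to the initial spin direction is cos²(θ/2); spin-down is sin²(θ/2).
θ = 108°, so P = sin²(54°) ≈ 0.655.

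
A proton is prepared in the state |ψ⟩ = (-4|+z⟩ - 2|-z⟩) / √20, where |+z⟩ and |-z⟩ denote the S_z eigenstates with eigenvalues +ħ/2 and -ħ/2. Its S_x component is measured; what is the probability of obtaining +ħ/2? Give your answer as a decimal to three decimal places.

0.900

|+x⟩ = (|+z⟩ + |-z⟩)/√2, so ⟨+x|ψ⟩ = (-6) / (√2·√20).
P = |-6|² / 40 = 36/40.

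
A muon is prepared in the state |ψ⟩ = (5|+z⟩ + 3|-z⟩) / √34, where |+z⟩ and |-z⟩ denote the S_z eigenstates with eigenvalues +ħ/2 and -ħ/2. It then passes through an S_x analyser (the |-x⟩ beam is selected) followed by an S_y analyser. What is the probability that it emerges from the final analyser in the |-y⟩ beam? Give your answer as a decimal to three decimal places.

First analyser (S_x): P(|-x⟩) = |⟨-x|ψ⟩|² = 4/68.
After stage 1 the state is |-x⟩; P(|-y⟩) = |⟨-y|-x⟩|² = 1/2.
Joint probability = 4/68 × 1/2 = 0.029.

0.029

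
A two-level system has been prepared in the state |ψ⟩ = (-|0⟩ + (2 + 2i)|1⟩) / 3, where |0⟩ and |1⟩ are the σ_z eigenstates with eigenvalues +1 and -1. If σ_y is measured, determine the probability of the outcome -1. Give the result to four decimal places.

0.7222

|-y⟩ = (|0⟩ - i|1⟩)/√2, so ⟨-y|ψ⟩ = (-3 + 2i) / (√2·3).
P = |-3 + 2i|² / 18 = 13/18.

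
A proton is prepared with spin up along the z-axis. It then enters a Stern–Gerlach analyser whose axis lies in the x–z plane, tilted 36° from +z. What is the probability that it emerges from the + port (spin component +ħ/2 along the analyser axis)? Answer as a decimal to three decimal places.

0.905

For spin-½, the probability of finding spin-up along an axis at angle θ to the initial spin direction is cos²(θ/2); spin-down is sin²(θ/2).
θ = 36°, so P = cos²(18°) ≈ 0.905.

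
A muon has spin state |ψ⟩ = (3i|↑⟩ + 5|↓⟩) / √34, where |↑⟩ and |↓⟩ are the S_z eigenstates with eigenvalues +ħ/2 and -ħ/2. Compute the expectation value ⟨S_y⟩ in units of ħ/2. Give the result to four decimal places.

⟨σ_y⟩ = 2 Im(a* b)/(|a|²+|b|²) with a = 3i, b = 5.
a* b = -15i, so ⟨σ_y⟩ = -30/34.
⟨S_y⟩ = (ħ/2)·⟨σ_y⟩.

-0.8824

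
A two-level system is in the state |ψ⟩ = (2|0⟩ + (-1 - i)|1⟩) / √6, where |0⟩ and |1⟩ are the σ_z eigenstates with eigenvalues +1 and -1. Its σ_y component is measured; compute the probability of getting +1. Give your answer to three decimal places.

|+y⟩ = (|0⟩ + i|1⟩)/√2, so ⟨+y|ψ⟩ = (1 + i) / (√2·√6).
P = |1 + i|² / 12 = 2/12.

0.167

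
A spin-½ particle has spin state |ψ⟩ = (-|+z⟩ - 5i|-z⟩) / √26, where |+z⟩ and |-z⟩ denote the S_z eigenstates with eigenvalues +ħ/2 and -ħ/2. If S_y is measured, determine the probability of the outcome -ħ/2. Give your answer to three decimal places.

0.308

|-y⟩ = (|+z⟩ - i|-z⟩)/√2, so ⟨-y|ψ⟩ = (4) / (√2·√26).
P = |4|² / 52 = 16/52.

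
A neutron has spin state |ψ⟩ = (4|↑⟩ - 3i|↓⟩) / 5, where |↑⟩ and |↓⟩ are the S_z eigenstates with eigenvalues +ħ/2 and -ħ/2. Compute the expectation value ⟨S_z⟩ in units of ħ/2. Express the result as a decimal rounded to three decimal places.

⟨σ_z⟩ = |a|² - |b|² divided by |a|²+|b|², with a, b the |↑⟩, |↓⟩ amplitudes.
= (16 - 9)/25 = 7/25.
⟨S_z⟩ = (ħ/2)·⟨σ_z⟩.

0.280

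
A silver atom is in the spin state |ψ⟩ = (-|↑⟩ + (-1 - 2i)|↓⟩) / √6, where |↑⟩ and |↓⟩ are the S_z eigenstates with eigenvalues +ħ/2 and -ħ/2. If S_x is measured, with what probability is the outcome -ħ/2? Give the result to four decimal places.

|-x⟩ = (|↑⟩ - |↓⟩)/√2, so ⟨-x|ψ⟩ = (2i) / (√2·√6).
P = |2i|² / 12 = 4/12.

0.3333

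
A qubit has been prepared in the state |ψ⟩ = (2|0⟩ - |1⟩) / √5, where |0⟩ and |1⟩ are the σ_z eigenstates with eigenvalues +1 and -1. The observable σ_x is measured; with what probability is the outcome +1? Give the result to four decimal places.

0.1000

|+x⟩ = (|0⟩ + |1⟩)/√2, so ⟨+x|ψ⟩ = (1) / (√2·√5).
P = |1|² / 10 = 1/10.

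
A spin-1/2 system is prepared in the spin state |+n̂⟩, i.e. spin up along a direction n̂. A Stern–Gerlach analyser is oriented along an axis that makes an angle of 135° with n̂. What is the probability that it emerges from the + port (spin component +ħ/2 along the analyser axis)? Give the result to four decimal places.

For spin-½, the probability of finding spin-up along an axis at angle θ to the initial spin direction is cos²(θ/2); spin-down is sin²(θ/2).
θ = 135°, so P = cos²(67.5°) ≈ 0.1464.

0.1464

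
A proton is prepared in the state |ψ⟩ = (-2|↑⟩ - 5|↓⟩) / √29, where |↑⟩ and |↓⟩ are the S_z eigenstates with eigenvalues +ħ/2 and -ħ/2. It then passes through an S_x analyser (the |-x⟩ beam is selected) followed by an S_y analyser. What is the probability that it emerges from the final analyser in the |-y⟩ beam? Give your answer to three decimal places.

0.078

First analyser (S_x): P(|-x⟩) = |⟨-x|ψ⟩|² = 9/58.
After stage 1 the state is |-x⟩; P(|-y⟩) = |⟨-y|-x⟩|² = 1/2.
Joint probability = 9/58 × 1/2 = 0.078.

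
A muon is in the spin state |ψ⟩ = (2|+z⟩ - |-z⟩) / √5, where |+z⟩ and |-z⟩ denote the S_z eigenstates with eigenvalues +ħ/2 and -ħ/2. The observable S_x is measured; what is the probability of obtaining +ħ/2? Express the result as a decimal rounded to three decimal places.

0.100

|+x⟩ = (|+z⟩ + |-z⟩)/√2, so ⟨+x|ψ⟩ = (1) / (√2·√5).
P = |1|² / 10 = 1/10.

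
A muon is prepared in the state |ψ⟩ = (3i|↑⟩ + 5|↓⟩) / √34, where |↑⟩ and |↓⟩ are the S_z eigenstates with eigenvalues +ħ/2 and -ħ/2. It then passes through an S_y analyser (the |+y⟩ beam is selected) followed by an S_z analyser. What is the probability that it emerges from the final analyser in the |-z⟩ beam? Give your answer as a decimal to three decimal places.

First analyser (S_y): P(|+y⟩) = |⟨+y|ψ⟩|² = 4/68.
After stage 1 the state is |+y⟩; P(|-z⟩) = |⟨-z|+y⟩|² = 1/2.
Joint probability = 4/68 × 1/2 = 0.029.

0.029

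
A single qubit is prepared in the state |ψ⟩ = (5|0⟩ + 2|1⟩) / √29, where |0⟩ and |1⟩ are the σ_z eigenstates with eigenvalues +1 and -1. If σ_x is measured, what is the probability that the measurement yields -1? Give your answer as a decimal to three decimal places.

0.155

|-x⟩ = (|0⟩ - |1⟩)/√2, so ⟨-x|ψ⟩ = (3) / (√2·√29).
P = |3|² / 58 = 9/58.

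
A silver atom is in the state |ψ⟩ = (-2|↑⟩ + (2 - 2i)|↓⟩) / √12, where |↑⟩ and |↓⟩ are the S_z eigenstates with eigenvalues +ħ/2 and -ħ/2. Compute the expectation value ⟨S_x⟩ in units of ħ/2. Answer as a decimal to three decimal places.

⟨σ_x⟩ = 2 Re(a* b)/(|a|²+|b|²) with a = -2, b = (2 - 2i).
a* b = (-4 + 4i), so ⟨σ_x⟩ = -8/12.
⟨S_x⟩ = (ħ/2)·⟨σ_x⟩.

-0.667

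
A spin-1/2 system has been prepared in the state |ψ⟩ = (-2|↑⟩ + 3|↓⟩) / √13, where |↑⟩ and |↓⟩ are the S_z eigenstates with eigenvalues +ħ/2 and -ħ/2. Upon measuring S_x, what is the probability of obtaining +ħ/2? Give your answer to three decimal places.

0.038

|+x⟩ = (|↑⟩ + |↓⟩)/√2, so ⟨+x|ψ⟩ = (1) / (√2·√13).
P = |1|² / 26 = 1/26.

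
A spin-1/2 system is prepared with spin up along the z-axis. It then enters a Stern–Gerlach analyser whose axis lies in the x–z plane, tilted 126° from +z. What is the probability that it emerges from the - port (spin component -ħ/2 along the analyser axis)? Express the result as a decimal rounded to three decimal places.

For spin-½, the probability of finding spin-up along an axis at angle θ to the initial spin direction is cos²(θ/2); spin-down is sin²(θ/2).
θ = 126°, so P = sin²(63°) ≈ 0.794.

0.794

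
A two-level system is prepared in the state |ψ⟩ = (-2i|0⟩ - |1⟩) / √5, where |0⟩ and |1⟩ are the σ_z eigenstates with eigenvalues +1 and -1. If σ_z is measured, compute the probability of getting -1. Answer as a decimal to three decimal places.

The -1 outcome corresponds to |1⟩. Its amplitude in |ψ⟩ is -1/√5.
P = |-1|² / 5 = 1/5.

0.200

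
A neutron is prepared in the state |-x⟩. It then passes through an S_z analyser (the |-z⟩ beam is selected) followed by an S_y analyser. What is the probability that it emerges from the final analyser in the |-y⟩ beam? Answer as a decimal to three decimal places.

0.250

First analyser (S_z): from |-x⟩, P(|-z⟩) = 1/2.
After stage 1 the state is |-z⟩; P(|-y⟩) = |⟨-y|-z⟩|² = 1/2.
Joint probability = 1/2 × 1/2 = 0.250.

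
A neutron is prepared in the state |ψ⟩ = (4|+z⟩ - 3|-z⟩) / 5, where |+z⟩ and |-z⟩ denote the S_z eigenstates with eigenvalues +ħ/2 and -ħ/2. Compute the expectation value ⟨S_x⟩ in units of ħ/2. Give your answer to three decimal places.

⟨σ_x⟩ = 2 Re(a* b)/(|a|²+|b|²) with a = 4, b = -3.
a* b = -12, so ⟨σ_x⟩ = -24/25.
⟨S_x⟩ = (ħ/2)·⟨σ_x⟩.

-0.960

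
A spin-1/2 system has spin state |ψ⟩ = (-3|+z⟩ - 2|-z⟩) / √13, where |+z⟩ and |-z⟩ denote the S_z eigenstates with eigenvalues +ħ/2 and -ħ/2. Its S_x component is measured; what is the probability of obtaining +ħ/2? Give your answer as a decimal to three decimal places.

|+x⟩ = (|+z⟩ + |-z⟩)/√2, so ⟨+x|ψ⟩ = (-5) / (√2·√13).
P = |-5|² / 26 = 25/26.

0.962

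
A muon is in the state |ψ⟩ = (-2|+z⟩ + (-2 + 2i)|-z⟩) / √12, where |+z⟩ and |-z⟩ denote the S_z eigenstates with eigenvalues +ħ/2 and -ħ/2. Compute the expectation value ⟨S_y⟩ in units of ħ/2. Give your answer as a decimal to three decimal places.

⟨σ_y⟩ = 2 Im(a* b)/(|a|²+|b|²) with a = -2, b = (-2 + 2i).
a* b = (4 - 4i), so ⟨σ_y⟩ = -8/12.
⟨S_y⟩ = (ħ/2)·⟨σ_y⟩.

-0.667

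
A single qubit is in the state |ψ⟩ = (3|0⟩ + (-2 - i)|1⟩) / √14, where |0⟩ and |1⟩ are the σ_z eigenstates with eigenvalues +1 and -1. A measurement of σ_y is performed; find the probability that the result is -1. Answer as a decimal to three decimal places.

|-y⟩ = (|0⟩ - i|1⟩)/√2, so ⟨-y|ψ⟩ = (4 - 2i) / (√2·√14).
P = |4 - 2i|² / 28 = 20/28.

0.714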